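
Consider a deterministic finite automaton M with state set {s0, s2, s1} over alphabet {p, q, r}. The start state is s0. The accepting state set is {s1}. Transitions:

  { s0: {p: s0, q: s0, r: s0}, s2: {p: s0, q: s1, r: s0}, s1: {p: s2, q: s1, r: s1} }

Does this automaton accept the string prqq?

start at s0
read 'p': s0 → s0
read 'r': s0 → s0
read 'q': s0 → s0
read 'q': s0 → s0
End state s0 is not accepting.

No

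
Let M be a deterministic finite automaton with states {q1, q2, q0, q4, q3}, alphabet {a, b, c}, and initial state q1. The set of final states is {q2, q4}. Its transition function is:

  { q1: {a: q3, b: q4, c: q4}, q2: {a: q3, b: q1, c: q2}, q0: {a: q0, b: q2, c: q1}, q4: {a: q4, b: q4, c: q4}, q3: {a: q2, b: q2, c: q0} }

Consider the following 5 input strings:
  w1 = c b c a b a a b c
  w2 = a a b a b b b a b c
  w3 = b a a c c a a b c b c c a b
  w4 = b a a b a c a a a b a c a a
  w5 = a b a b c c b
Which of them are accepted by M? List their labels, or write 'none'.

w1: q1 → q4 → q4 → q4 → q4 → q4 → q4 → q4 → q4 → q4  → end q4, accepted
w2: q1 → q3 → q2 → q1 → q3 → q2 → q1 → q4 → q4 → q4 → q4  → end q4, accepted
w3: q1 → q4 → q4 → q4 → q4 → q4 → q4 → q4 → q4 → q4 → q4 → q4 → q4 → q4 → q4  → end q4, accepted
w4: q1 → q4 → q4 → q4 → q4 → q4 → q4 → q4 → q4 → q4 → q4 → q4 → q4 → q4 → q4  → end q4, accepted
w5: q1 → q3 → q2 → q3 → q2 → q2 → q2 → q1  → end q1, rejected

w1, w2, w3, w4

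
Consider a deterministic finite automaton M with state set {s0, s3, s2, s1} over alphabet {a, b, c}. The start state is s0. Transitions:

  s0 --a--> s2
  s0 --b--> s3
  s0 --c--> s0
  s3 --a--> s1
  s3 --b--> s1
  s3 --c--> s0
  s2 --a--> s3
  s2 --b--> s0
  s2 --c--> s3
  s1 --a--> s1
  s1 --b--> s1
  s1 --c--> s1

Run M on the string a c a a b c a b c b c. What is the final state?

s1

Trace: s0 -a-> s2 -c-> s3 -a-> s1 -a-> s1 -b-> s1 -c-> s1 -a-> s1 -b-> s1 -c-> s1 -b-> s1 -c-> s1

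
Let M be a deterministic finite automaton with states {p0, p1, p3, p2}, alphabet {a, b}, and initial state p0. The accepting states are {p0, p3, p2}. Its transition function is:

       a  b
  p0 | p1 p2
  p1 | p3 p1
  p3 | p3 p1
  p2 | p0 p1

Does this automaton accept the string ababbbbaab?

start at p0
read 'a': p0 → p1
read 'b': p1 → p1
read 'a': p1 → p3
read 'b': p3 → p1
read 'b': p1 → p1
read 'b': p1 → p1
read 'b': p1 → p1
read 'a': p1 → p3
read 'a': p3 → p3
read 'b': p3 → p1
End state p1 is not accepting.

No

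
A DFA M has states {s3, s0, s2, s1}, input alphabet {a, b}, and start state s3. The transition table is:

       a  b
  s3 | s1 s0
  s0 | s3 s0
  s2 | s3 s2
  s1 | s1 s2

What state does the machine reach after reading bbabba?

s3

start at s3
read 'b': s3 → s0
read 'b': s0 → s0
read 'a': s0 → s3
read 'b': s3 → s0
read 'b': s0 → s0
read 'a': s0 → s3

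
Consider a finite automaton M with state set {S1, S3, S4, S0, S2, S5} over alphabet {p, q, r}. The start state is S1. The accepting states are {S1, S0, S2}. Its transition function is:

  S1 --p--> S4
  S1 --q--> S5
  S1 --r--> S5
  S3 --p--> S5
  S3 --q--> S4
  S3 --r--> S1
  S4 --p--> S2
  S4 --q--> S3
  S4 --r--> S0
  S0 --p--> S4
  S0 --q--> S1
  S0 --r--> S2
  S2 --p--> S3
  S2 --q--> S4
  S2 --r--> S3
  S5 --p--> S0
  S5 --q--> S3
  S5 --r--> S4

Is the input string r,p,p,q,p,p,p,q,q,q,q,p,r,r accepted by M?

S1 → S5 → S0 → S4 → S3 → S5 → S0 → S4 → S3 → S4 → S3 → S4 → S2 → S3 → S1
End state S1 is accepting.

Yes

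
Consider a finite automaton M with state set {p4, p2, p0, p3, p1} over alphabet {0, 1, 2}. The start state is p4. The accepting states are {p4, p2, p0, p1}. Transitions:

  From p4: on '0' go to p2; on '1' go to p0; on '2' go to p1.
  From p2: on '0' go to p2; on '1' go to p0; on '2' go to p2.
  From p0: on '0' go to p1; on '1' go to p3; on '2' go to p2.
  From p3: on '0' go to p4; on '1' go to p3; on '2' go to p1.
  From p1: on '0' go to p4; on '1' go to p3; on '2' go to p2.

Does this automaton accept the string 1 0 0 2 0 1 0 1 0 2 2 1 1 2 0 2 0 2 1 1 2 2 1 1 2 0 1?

Yes

p4 → p0 → p1 → p4 → p1 → p4 → p0 → p1 → p3 → p4 → p1 → p2 → p0 → p3 → p1 → p4 → p1 → p4 → p1 → p3 → p3 → p1 → p2 → p0 → p3 → p1 → p4 → p0
End state p0 is accepting.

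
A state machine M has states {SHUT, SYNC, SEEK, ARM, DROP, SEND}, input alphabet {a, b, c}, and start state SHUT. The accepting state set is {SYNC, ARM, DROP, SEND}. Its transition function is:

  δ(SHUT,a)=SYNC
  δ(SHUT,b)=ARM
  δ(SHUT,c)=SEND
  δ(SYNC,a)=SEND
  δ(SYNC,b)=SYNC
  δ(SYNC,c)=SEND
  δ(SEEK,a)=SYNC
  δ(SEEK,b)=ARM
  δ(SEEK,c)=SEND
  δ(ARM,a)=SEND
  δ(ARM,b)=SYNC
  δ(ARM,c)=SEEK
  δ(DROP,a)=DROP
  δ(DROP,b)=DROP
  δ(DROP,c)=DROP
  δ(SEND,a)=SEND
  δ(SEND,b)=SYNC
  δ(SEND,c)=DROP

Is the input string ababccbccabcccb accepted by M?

Yes

Trace: SHUT -a-> SYNC -b-> SYNC -a-> SEND -b-> SYNC -c-> SEND -c-> DROP -b-> DROP -c-> DROP -c-> DROP -a-> DROP -b-> DROP -c-> DROP -c-> DROP -c-> DROP -b-> DROP
End state DROP is accepting.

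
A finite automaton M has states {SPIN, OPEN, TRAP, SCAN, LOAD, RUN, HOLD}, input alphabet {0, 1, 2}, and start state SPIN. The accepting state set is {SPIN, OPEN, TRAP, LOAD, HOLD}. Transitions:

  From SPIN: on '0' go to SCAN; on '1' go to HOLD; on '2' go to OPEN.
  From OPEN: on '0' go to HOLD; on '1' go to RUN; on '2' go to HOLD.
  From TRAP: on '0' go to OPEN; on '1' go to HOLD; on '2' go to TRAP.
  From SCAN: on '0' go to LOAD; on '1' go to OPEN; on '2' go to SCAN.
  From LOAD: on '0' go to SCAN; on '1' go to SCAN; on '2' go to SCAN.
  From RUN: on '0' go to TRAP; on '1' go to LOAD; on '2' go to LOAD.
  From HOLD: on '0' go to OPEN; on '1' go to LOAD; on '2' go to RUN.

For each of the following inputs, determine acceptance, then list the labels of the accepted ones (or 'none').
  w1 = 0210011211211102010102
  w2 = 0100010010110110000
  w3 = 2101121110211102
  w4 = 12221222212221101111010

w1, w4

w1: SPIN → SCAN → SCAN → OPEN → HOLD → OPEN → RUN → LOAD → SCAN → OPEN → RUN → LOAD → SCAN → OPEN → RUN → TRAP → TRAP → OPEN → RUN → TRAP → HOLD → OPEN → HOLD  → end HOLD, accepted
w2: SPIN → SCAN → OPEN → HOLD → OPEN → HOLD → LOAD → SCAN → LOAD → SCAN → LOAD → SCAN → OPEN → HOLD → LOAD → SCAN → LOAD → SCAN → LOAD → SCAN  → end SCAN, rejected
w3: SPIN → OPEN → RUN → TRAP → HOLD → LOAD → SCAN → OPEN → RUN → LOAD → SCAN → SCAN → OPEN → RUN → LOAD → SCAN → SCAN  → end SCAN, rejected
w4: SPIN → HOLD → RUN → LOAD → SCAN → OPEN → HOLD → RUN → LOAD → SCAN → OPEN → HOLD → RUN → LOAD → SCAN → OPEN → HOLD → LOAD → SCAN → OPEN → RUN → TRAP → HOLD → OPEN  → end OPEN, accepted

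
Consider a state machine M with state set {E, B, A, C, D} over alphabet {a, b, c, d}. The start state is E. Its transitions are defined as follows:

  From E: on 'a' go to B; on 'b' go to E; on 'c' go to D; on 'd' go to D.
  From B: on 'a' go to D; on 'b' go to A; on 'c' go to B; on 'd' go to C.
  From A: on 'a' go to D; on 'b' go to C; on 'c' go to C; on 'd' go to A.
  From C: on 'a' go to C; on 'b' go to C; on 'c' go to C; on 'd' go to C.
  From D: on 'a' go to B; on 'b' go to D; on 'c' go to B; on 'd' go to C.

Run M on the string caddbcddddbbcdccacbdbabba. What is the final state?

Trace: E -c-> D -a-> B -d-> C -d-> C -b-> C -c-> C -d-> C -d-> C -d-> C -d-> C -b-> C -b-> C -c-> C -d-> C -c-> C -c-> C -a-> C -c-> C -b-> C -d-> C -b-> C -a-> C -b-> C -b-> C -a-> C

C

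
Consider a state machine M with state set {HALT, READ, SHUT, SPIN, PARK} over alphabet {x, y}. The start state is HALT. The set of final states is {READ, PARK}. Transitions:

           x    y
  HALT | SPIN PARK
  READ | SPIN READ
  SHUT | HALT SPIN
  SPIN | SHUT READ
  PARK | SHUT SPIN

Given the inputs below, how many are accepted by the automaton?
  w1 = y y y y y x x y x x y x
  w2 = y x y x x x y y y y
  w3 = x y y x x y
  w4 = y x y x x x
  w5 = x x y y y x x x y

w1: Trace: HALT -y-> PARK -y-> SPIN -y-> READ -y-> READ -y-> READ -x-> SPIN -x-> SHUT -y-> SPIN -x-> SHUT -x-> HALT -y-> PARK -x-> SHUT  → end SHUT, rejected
w2: Trace: HALT -y-> PARK -x-> SHUT -y-> SPIN -x-> SHUT -x-> HALT -x-> SPIN -y-> READ -y-> READ -y-> READ -y-> READ  → end READ, accepted
w3: Trace: HALT -x-> SPIN -y-> READ -y-> READ -x-> SPIN -x-> SHUT -y-> SPIN  → end SPIN, rejected
w4: Trace: HALT -y-> PARK -x-> SHUT -y-> SPIN -x-> SHUT -x-> HALT -x-> SPIN  → end SPIN, rejected
w5: Trace: HALT -x-> SPIN -x-> SHUT -y-> SPIN -y-> READ -y-> READ -x-> SPIN -x-> SHUT -x-> HALT -y-> PARK  → end PARK, accepted

2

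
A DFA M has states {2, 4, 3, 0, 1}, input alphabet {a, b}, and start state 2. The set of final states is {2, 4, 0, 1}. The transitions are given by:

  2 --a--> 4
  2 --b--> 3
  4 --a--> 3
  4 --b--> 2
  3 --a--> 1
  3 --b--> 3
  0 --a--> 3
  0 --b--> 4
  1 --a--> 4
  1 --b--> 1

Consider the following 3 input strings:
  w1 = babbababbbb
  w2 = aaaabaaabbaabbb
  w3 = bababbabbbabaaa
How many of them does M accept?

1

w1: 2 → 3 → 1 → 1 → 1 → 4 → 2 → 4 → 2 → 3 → 3 → 3  → end 3, rejected
w2: 2 → 4 → 3 → 1 → 4 → 2 → 4 → 3 → 1 → 1 → 1 → 4 → 3 → 3 → 3 → 3  → end 3, rejected
w3: 2 → 3 → 1 → 1 → 4 → 2 → 3 → 1 → 1 → 1 → 1 → 4 → 2 → 4 → 3 → 1  → end 1, accepted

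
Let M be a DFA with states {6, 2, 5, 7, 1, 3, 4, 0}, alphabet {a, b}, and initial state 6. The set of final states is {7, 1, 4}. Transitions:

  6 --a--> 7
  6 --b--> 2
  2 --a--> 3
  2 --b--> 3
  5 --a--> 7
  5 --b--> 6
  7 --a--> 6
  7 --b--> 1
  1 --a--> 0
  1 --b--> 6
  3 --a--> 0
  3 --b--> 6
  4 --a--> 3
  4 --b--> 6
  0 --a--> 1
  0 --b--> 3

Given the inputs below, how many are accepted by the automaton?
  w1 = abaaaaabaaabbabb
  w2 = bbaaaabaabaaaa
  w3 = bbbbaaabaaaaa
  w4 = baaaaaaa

2

w1: 6 → 7 → 1 → 0 → 1 → 0 → 1 → 0 → 3 → 0 → 1 → 0 → 3 → 6 → 7 → 1 → 6  → end 6, rejected
w2: 6 → 2 → 3 → 0 → 1 → 0 → 1 → 6 → 7 → 6 → 2 → 3 → 0 → 1 → 0  → end 0, rejected
w3: 6 → 2 → 3 → 6 → 2 → 3 → 0 → 1 → 6 → 7 → 6 → 7 → 6 → 7  → end 7, accepted
w4: 6 → 2 → 3 → 0 → 1 → 0 → 1 → 0 → 1  → end 1, accepted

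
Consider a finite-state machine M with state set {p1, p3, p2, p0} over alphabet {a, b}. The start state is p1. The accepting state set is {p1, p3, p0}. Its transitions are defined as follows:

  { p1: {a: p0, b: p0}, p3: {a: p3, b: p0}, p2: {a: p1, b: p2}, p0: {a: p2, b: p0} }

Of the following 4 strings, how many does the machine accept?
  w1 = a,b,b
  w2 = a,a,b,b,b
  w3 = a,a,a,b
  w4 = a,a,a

w1:
  start at p1
  read 'a': p1 → p0
  read 'b': p0 → p0
  read 'b': p0 → p0
  end p0, accepted
w2:
  start at p1
  read 'a': p1 → p0
  read 'a': p0 → p2
  read 'b': p2 → p2
  read 'b': p2 → p2
  read 'b': p2 → p2
  end p2, rejected
w3:
  start at p1
  read 'a': p1 → p0
  read 'a': p0 → p2
  read 'a': p2 → p1
  read 'b': p1 → p0
  end p0, accepted
w4:
  start at p1
  read 'a': p1 → p0
  read 'a': p0 → p2
  read 'a': p2 → p1
  end p1, accepted

3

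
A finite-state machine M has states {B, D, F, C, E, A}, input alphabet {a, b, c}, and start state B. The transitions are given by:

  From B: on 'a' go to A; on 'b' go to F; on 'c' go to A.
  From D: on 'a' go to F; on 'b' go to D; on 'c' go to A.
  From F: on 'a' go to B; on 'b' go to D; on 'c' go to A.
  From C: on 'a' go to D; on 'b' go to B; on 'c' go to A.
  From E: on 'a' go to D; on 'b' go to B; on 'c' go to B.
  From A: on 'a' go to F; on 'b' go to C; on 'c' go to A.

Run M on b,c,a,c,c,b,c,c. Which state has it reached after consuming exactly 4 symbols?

A

start at B
read 'b': B → F
read 'c': F → A
read 'a': A → F
read 'c': F → A
After 4 symbols: A.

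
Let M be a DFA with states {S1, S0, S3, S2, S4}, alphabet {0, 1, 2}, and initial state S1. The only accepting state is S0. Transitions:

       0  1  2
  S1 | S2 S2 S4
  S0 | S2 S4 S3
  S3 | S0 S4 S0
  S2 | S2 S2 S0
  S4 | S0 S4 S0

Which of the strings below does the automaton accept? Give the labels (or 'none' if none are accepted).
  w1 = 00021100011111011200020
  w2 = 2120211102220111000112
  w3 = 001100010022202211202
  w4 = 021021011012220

w2, w3

w1: S1 → S2 → S2 → S2 → S0 → S4 → S4 → S0 → S2 → S2 → S2 → S2 → S2 → S2 → S2 → S2 → S2 → S2 → S0 → S2 → S2 → S2 → S0 → S2  → end S2, rejected
w2: S1 → S4 → S4 → S0 → S2 → S0 → S4 → S4 → S4 → S0 → S3 → S0 → S3 → S0 → S4 → S4 → S4 → S0 → S2 → S2 → S2 → S2 → S0  → end S0, accepted
w3: S1 → S2 → S2 → S2 → S2 → S2 → S2 → S2 → S2 → S2 → S2 → S0 → S3 → S0 → S2 → S0 → S3 → S4 → S4 → S0 → S2 → S0  → end S0, accepted
w4: S1 → S2 → S0 → S4 → S0 → S3 → S4 → S0 → S4 → S4 → S0 → S4 → S0 → S3 → S0 → S2  → end S2, rejected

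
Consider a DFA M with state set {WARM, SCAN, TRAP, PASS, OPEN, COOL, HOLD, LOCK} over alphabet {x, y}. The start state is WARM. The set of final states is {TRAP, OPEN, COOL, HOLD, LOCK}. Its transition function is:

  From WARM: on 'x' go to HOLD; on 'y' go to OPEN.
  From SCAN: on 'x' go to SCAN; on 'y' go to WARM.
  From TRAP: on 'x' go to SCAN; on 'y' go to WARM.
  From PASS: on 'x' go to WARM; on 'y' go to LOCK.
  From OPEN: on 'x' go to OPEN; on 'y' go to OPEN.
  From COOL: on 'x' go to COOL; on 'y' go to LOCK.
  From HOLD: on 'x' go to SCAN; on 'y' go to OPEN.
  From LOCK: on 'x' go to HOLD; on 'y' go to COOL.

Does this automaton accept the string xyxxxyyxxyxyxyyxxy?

WARM → HOLD → OPEN → OPEN → OPEN → OPEN → OPEN → OPEN → OPEN → OPEN → OPEN → OPEN → OPEN → OPEN → OPEN → OPEN → OPEN → OPEN → OPEN
End state OPEN is accepting.

Yes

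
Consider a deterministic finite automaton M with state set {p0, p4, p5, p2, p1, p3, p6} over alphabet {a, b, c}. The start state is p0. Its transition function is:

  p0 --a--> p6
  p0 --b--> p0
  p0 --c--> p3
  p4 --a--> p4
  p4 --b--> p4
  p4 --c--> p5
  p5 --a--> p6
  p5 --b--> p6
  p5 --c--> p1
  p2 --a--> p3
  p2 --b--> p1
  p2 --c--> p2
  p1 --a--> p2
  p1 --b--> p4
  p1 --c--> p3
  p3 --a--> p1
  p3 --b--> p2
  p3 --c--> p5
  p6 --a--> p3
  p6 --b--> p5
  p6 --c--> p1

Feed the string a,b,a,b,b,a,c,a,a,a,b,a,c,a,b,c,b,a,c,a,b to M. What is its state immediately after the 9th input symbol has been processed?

p3

start at p0
read 'a': p0 → p6
read 'b': p6 → p5
read 'a': p5 → p6
read 'b': p6 → p5
read 'b': p5 → p6
read 'a': p6 → p3
read 'c': p3 → p5
read 'a': p5 → p6
read 'a': p6 → p3
After 9 symbols: p3.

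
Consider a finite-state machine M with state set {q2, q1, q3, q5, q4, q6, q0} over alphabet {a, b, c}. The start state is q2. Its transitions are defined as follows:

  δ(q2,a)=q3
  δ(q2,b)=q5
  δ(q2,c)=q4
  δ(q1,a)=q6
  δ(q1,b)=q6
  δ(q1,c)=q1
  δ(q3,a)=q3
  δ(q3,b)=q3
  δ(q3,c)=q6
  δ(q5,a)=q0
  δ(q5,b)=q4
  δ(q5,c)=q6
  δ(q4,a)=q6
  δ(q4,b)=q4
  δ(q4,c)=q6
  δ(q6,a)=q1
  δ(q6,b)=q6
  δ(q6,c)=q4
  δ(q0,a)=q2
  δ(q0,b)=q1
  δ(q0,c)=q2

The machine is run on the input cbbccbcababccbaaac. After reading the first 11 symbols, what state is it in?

q6

start at q2
read 'c': q2 → q4
read 'b': q4 → q4
read 'b': q4 → q4
read 'c': q4 → q6
read 'c': q6 → q4
read 'b': q4 → q4
read 'c': q4 → q6
read 'a': q6 → q1
read 'b': q1 → q6
read 'a': q6 → q1
read 'b': q1 → q6
After 11 symbols: q6.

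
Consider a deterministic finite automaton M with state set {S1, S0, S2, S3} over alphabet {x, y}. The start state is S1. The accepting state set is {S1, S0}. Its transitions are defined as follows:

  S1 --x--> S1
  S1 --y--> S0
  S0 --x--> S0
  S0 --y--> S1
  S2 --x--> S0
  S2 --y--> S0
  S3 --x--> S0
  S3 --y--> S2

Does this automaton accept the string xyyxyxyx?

Yes

Trace: S1 -x-> S1 -y-> S0 -y-> S1 -x-> S1 -y-> S0 -x-> S0 -y-> S1 -x-> S1
End state S1 is accepting.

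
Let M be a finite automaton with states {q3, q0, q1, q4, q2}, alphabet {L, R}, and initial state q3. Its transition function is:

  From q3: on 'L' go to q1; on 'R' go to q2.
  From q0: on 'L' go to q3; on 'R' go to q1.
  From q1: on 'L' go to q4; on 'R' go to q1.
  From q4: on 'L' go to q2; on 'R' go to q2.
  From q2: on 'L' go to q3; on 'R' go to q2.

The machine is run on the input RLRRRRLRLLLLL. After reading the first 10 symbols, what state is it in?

q1

Trace: q3 -R-> q2 -L-> q3 -R-> q2 -R-> q2 -R-> q2 -R-> q2 -L-> q3 -R-> q2 -L-> q3 -L-> q1
After 10 symbols: q1.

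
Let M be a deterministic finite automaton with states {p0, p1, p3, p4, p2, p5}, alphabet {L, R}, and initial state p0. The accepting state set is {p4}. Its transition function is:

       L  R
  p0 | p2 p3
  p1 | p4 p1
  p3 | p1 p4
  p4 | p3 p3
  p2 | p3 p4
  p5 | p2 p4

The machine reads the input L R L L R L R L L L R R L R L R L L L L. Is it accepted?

Trace: p0 -L-> p2 -R-> p4 -L-> p3 -L-> p1 -R-> p1 -L-> p4 -R-> p3 -L-> p1 -L-> p4 -L-> p3 -R-> p4 -R-> p3 -L-> p1 -R-> p1 -L-> p4 -R-> p3 -L-> p1 -L-> p4 -L-> p3 -L-> p1
End state p1 is not accepting.

No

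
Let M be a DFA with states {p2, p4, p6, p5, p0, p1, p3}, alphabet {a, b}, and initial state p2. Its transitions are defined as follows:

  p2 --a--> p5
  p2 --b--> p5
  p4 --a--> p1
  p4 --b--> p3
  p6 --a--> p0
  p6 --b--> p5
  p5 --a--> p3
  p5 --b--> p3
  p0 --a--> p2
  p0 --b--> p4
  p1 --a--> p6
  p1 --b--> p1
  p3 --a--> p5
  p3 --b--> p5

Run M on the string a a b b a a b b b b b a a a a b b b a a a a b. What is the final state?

p5

p2 → p5 → p3 → p5 → p3 → p5 → p3 → p5 → p3 → p5 → p3 → p5 → p3 → p5 → p3 → p5 → p3 → p5 → p3 → p5 → p3 → p5 → p3 → p5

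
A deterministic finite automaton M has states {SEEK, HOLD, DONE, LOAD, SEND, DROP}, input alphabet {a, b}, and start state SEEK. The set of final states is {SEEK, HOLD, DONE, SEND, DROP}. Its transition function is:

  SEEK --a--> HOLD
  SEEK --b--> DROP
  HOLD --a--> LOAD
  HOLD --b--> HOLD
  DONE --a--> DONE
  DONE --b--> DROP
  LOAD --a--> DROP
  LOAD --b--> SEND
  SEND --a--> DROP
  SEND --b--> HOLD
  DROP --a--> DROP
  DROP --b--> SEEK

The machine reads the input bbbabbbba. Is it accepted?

Yes

start at SEEK
read 'b': SEEK → DROP
read 'b': DROP → SEEK
read 'b': SEEK → DROP
read 'a': DROP → DROP
read 'b': DROP → SEEK
read 'b': SEEK → DROP
read 'b': DROP → SEEK
read 'b': SEEK → DROP
read 'a': DROP → DROP
End state DROP is accepting.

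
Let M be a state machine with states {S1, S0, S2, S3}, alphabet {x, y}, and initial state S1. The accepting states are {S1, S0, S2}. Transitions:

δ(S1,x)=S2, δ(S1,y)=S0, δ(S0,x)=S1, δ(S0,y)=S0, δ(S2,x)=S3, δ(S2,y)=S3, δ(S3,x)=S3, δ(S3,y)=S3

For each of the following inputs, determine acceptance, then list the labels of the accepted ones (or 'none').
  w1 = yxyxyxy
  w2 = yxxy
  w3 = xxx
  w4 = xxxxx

w1

w1:
  start at S1
  read 'y': S1 → S0
  read 'x': S0 → S1
  read 'y': S1 → S0
  read 'x': S0 → S1
  read 'y': S1 → S0
  read 'x': S0 → S1
  read 'y': S1 → S0
  end S0, accepted
w2:
  start at S1
  read 'y': S1 → S0
  read 'x': S0 → S1
  read 'x': S1 → S2
  read 'y': S2 → S3
  end S3, rejected
w3:
  start at S1
  read 'x': S1 → S2
  read 'x': S2 → S3
  read 'x': S3 → S3
  end S3, rejected
w4:
  start at S1
  read 'x': S1 → S2
  read 'x': S2 → S3
  read 'x': S3 → S3
  read 'x': S3 → S3
  read 'x': S3 → S3
  end S3, rejected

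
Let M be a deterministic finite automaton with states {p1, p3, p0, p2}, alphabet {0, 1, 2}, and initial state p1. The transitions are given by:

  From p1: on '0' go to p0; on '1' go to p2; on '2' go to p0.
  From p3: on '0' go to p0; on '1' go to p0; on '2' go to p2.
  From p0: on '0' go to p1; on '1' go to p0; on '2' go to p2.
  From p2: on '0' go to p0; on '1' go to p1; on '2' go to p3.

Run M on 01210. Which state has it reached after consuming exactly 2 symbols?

p0

Trace: p1 -0-> p0 -1-> p0
After 2 symbols: p0.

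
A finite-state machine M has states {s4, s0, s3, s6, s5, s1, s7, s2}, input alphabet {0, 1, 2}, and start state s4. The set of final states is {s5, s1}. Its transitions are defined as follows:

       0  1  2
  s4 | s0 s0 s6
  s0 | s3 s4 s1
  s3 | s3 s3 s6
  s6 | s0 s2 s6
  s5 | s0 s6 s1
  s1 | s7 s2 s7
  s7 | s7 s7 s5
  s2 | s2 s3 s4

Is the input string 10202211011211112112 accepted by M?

No

s4 → s0 → s3 → s6 → s0 → s1 → s7 → s7 → s7 → s7 → s7 → s7 → s5 → s6 → s2 → s3 → s3 → s6 → s2 → s3 → s6
End state s6 is not accepting.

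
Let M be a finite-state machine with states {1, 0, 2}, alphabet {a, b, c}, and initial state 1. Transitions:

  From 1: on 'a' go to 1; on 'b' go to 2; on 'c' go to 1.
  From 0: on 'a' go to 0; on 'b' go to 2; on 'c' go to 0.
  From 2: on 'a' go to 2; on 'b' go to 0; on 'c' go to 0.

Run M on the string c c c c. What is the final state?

start at 1
read 'c': 1 → 1
read 'c': 1 → 1
read 'c': 1 → 1
read 'c': 1 → 1

1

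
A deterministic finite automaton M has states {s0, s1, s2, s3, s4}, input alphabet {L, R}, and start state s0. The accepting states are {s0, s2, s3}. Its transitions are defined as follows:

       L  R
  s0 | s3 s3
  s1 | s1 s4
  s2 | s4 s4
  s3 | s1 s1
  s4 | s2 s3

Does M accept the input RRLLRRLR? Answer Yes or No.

Trace: s0 -R-> s3 -R-> s1 -L-> s1 -L-> s1 -R-> s4 -R-> s3 -L-> s1 -R-> s4
End state s4 is not accepting.

No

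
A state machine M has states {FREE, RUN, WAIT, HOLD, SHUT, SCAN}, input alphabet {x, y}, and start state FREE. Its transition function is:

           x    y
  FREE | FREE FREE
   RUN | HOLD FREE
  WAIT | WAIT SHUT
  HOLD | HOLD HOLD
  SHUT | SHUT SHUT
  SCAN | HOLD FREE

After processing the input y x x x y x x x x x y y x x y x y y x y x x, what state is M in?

Trace: FREE -y-> FREE -x-> FREE -x-> FREE -x-> FREE -y-> FREE -x-> FREE -x-> FREE -x-> FREE -x-> FREE -x-> FREE -y-> FREE -y-> FREE -x-> FREE -x-> FREE -y-> FREE -x-> FREE -y-> FREE -y-> FREE -x-> FREE -y-> FREE -x-> FREE -x-> FREE

FREE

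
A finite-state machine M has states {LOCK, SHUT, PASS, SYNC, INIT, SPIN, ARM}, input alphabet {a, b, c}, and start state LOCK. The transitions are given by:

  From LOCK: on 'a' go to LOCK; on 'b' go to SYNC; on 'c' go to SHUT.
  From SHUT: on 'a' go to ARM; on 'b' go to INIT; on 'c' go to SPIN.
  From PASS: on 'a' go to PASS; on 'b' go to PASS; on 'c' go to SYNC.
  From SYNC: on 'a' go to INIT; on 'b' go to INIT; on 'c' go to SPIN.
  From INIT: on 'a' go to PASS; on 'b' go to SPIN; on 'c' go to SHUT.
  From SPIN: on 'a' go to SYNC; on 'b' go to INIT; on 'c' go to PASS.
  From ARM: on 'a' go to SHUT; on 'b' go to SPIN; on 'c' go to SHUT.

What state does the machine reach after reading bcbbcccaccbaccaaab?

Trace: LOCK -b-> SYNC -c-> SPIN -b-> INIT -b-> SPIN -c-> PASS -c-> SYNC -c-> SPIN -a-> SYNC -c-> SPIN -c-> PASS -b-> PASS -a-> PASS -c-> SYNC -c-> SPIN -a-> SYNC -a-> INIT -a-> PASS -b-> PASS

PASS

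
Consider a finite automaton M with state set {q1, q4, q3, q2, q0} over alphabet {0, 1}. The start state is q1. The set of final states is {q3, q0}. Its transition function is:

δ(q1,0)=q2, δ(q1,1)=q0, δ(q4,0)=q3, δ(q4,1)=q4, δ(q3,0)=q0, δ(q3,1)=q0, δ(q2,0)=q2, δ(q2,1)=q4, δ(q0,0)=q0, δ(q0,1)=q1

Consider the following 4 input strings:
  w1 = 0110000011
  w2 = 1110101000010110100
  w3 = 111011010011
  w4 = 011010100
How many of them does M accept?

2

w1:
  start at q1
  read '0': q1 → q2
  read '1': q2 → q4
  read '1': q4 → q4
  read '0': q4 → q3
  read '0': q3 → q0
  read '0': q0 → q0
  read '0': q0 → q0
  read '0': q0 → q0
  read '1': q0 → q1
  read '1': q1 → q0
  end q0, accepted
w2:
  start at q1
  read '1': q1 → q0
  read '1': q0 → q1
  read '1': q1 → q0
  read '0': q0 → q0
  read '1': q0 → q1
  read '0': q1 → q2
  read '1': q2 → q4
  read '0': q4 → q3
  read '0': q3 → q0
  read '0': q0 → q0
  read '0': q0 → q0
  read '1': q0 → q1
  read '0': q1 → q2
  read '1': q2 → q4
  read '1': q4 → q4
  read '0': q4 → q3
  read '1': q3 → q0
  read '0': q0 → q0
  read '0': q0 → q0
  end q0, accepted
w3:
  start at q1
  read '1': q1 → q0
  read '1': q0 → q1
  read '1': q1 → q0
  read '0': q0 → q0
  read '1': q0 → q1
  read '1': q1 → q0
  read '0': q0 → q0
  read '1': q0 → q1
  read '0': q1 → q2
  read '0': q2 → q2
  read '1': q2 → q4
  read '1': q4 → q4
  end q4, rejected
w4:
  start at q1
  read '0': q1 → q2
  read '1': q2 → q4
  read '1': q4 → q4
  read '0': q4 → q3
  read '1': q3 → q0
  read '0': q0 → q0
  read '1': q0 → q1
  read '0': q1 → q2
  read '0': q2 → q2
  end q2, rejected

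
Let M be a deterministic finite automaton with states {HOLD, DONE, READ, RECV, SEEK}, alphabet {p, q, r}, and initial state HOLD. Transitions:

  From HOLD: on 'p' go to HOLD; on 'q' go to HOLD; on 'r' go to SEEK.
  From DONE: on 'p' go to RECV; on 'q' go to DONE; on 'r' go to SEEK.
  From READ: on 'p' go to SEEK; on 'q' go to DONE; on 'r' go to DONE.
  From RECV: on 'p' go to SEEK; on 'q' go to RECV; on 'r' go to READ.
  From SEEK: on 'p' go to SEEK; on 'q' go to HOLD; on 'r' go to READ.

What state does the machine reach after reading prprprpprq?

start at HOLD
read 'p': HOLD → HOLD
read 'r': HOLD → SEEK
read 'p': SEEK → SEEK
read 'r': SEEK → READ
read 'p': READ → SEEK
read 'r': SEEK → READ
read 'p': READ → SEEK
read 'p': SEEK → SEEK
read 'r': SEEK → READ
read 'q': READ → DONE

DONE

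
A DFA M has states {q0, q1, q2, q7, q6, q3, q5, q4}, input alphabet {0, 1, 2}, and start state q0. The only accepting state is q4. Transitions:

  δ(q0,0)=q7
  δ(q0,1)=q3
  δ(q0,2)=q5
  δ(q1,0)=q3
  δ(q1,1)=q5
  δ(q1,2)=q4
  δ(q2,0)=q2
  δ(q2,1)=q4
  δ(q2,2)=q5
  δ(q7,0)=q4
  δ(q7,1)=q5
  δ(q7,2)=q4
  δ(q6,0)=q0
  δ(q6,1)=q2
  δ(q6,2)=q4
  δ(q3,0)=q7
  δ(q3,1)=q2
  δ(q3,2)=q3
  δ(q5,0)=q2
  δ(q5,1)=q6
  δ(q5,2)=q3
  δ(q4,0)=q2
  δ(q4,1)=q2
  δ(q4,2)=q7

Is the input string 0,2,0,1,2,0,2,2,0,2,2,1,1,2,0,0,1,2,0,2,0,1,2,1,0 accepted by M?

No

Trace: q0 -0-> q7 -2-> q4 -0-> q2 -1-> q4 -2-> q7 -0-> q4 -2-> q7 -2-> q4 -0-> q2 -2-> q5 -2-> q3 -1-> q2 -1-> q4 -2-> q7 -0-> q4 -0-> q2 -1-> q4 -2-> q7 -0-> q4 -2-> q7 -0-> q4 -1-> q2 -2-> q5 -1-> q6 -0-> q0
End state q0 is not accepting.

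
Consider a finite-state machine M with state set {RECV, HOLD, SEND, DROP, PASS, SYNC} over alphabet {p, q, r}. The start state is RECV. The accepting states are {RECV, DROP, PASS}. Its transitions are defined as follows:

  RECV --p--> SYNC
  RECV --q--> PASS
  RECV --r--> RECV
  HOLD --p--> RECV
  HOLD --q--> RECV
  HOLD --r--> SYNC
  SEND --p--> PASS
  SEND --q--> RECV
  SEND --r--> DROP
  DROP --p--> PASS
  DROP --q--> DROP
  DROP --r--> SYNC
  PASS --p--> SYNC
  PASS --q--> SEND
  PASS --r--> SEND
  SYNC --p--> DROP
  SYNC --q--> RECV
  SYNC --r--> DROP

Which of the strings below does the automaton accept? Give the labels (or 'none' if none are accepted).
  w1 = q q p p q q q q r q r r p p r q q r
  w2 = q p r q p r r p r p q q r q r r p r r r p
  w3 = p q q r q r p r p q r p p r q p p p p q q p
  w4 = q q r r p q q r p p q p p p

w1:
  start at RECV
  read 'q': RECV → PASS
  read 'q': PASS → SEND
  read 'p': SEND → PASS
  read 'p': PASS → SYNC
  read 'q': SYNC → RECV
  read 'q': RECV → PASS
  read 'q': PASS → SEND
  read 'q': SEND → RECV
  read 'r': RECV → RECV
  read 'q': RECV → PASS
  read 'r': PASS → SEND
  read 'r': SEND → DROP
  read 'p': DROP → PASS
  read 'p': PASS → SYNC
  read 'r': SYNC → DROP
  read 'q': DROP → DROP
  read 'q': DROP → DROP
  read 'r': DROP → SYNC
  end SYNC, rejected
w2:
  start at RECV
  read 'q': RECV → PASS
  read 'p': PASS → SYNC
  read 'r': SYNC → DROP
  read 'q': DROP → DROP
  read 'p': DROP → PASS
  read 'r': PASS → SEND
  read 'r': SEND → DROP
  read 'p': DROP → PASS
  read 'r': PASS → SEND
  read 'p': SEND → PASS
  read 'q': PASS → SEND
  read 'q': SEND → RECV
  read 'r': RECV → RECV
  read 'q': RECV → PASS
  read 'r': PASS → SEND
  read 'r': SEND → DROP
  read 'p': DROP → PASS
  read 'r': PASS → SEND
  read 'r': SEND → DROP
  read 'r': DROP → SYNC
  read 'p': SYNC → DROP
  end DROP, accepted
w3:
  start at RECV
  read 'p': RECV → SYNC
  read 'q': SYNC → RECV
  read 'q': RECV → PASS
  read 'r': PASS → SEND
  read 'q': SEND → RECV
  read 'r': RECV → RECV
  read 'p': RECV → SYNC
  read 'r': SYNC → DROP
  read 'p': DROP → PASS
  read 'q': PASS → SEND
  read 'r': SEND → DROP
  read 'p': DROP → PASS
  read 'p': PASS → SYNC
  read 'r': SYNC → DROP
  read 'q': DROP → DROP
  read 'p': DROP → PASS
  read 'p': PASS → SYNC
  read 'p': SYNC → DROP
  read 'p': DROP → PASS
  read 'q': PASS → SEND
  read 'q': SEND → RECV
  read 'p': RECV → SYNC
  end SYNC, rejected
w4:
  start at RECV
  read 'q': RECV → PASS
  read 'q': PASS → SEND
  read 'r': SEND → DROP
  read 'r': DROP → SYNC
  read 'p': SYNC → DROP
  read 'q': DROP → DROP
  read 'q': DROP → DROP
  read 'r': DROP → SYNC
  read 'p': SYNC → DROP
  read 'p': DROP → PASS
  read 'q': PASS → SEND
  read 'p': SEND → PASS
  read 'p': PASS → SYNC
  read 'p': SYNC → DROP
  end DROP, accepted

w2, w4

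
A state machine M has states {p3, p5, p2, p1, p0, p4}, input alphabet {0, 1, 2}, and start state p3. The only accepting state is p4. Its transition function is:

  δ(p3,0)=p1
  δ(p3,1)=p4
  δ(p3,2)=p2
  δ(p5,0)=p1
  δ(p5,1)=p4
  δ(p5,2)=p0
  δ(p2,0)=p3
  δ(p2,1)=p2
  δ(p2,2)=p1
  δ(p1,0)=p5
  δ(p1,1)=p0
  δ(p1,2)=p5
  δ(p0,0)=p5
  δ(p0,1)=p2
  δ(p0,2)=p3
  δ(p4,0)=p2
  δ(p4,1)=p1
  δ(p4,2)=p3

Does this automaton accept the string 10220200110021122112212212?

No

p3 → p4 → p2 → p1 → p5 → p1 → p5 → p1 → p5 → p4 → p1 → p5 → p1 → p5 → p4 → p1 → p5 → p0 → p2 → p2 → p1 → p5 → p4 → p3 → p2 → p2 → p1
End state p1 is not accepting.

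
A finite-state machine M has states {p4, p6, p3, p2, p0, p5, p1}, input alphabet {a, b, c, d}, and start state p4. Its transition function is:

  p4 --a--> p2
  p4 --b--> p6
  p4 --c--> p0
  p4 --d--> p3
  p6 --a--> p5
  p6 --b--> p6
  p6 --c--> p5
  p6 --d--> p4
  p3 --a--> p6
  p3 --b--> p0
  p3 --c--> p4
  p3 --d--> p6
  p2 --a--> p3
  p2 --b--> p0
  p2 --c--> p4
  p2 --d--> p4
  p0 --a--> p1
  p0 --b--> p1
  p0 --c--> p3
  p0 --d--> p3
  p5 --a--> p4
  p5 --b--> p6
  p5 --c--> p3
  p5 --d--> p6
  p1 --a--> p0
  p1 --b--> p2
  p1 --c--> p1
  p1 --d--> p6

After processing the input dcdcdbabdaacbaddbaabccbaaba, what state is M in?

Trace: p4 -d-> p3 -c-> p4 -d-> p3 -c-> p4 -d-> p3 -b-> p0 -a-> p1 -b-> p2 -d-> p4 -a-> p2 -a-> p3 -c-> p4 -b-> p6 -a-> p5 -d-> p6 -d-> p4 -b-> p6 -a-> p5 -a-> p4 -b-> p6 -c-> p5 -c-> p3 -b-> p0 -a-> p1 -a-> p0 -b-> p1 -a-> p0

p0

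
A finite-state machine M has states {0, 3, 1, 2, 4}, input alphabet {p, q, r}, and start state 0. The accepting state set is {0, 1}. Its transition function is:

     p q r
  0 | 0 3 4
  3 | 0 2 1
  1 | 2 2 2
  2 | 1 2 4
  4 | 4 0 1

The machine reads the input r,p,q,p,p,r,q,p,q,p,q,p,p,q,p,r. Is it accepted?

No

start at 0
read 'r': 0 → 4
read 'p': 4 → 4
read 'q': 4 → 0
read 'p': 0 → 0
read 'p': 0 → 0
read 'r': 0 → 4
read 'q': 4 → 0
read 'p': 0 → 0
read 'q': 0 → 3
read 'p': 3 → 0
read 'q': 0 → 3
read 'p': 3 → 0
read 'p': 0 → 0
read 'q': 0 → 3
read 'p': 3 → 0
read 'r': 0 → 4
End state 4 is not accepting.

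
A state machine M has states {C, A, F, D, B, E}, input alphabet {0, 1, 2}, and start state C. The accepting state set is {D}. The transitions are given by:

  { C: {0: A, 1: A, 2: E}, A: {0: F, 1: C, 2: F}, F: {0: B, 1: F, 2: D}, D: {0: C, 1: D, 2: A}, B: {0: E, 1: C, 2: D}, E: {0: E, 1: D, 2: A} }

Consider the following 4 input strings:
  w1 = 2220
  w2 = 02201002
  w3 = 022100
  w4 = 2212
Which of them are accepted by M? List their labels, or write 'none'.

w1: C → E → A → F → B  → end B, rejected
w2: C → A → F → D → C → A → F → B → D  → end D, accepted
w3: C → A → F → D → D → C → A  → end A, rejected
w4: C → E → A → C → E  → end E, rejected

w2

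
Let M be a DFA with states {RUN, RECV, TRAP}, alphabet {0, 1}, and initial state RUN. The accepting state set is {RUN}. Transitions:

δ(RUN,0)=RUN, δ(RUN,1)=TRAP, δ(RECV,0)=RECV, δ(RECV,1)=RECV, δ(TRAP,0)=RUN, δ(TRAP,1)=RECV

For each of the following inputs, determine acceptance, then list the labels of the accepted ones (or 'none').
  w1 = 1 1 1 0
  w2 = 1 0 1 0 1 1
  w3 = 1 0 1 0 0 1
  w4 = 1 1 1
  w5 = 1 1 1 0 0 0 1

none

w1: RUN → TRAP → RECV → RECV → RECV  → end RECV, rejected
w2: RUN → TRAP → RUN → TRAP → RUN → TRAP → RECV  → end RECV, rejected
w3: RUN → TRAP → RUN → TRAP → RUN → RUN → TRAP  → end TRAP, rejected
w4: RUN → TRAP → RECV → RECV  → end RECV, rejected
w5: RUN → TRAP → RECV → RECV → RECV → RECV → RECV → RECV  → end RECV, rejected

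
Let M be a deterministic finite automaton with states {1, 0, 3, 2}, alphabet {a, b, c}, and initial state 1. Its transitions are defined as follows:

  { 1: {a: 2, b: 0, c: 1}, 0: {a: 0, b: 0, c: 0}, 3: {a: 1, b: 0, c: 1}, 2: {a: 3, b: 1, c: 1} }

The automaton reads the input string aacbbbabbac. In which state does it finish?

start at 1
read 'a': 1 → 2
read 'a': 2 → 3
read 'c': 3 → 1
read 'b': 1 → 0
read 'b': 0 → 0
read 'b': 0 → 0
read 'a': 0 → 0
read 'b': 0 → 0
read 'b': 0 → 0
read 'a': 0 → 0
read 'c': 0 → 0

0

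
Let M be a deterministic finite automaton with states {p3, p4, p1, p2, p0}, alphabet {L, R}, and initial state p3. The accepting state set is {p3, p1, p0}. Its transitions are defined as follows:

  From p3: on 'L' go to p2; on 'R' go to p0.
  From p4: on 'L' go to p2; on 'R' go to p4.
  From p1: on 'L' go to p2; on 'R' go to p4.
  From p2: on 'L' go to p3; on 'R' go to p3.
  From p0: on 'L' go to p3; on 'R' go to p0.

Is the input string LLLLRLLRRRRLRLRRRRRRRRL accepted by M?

Yes

start at p3
read 'L': p3 → p2
read 'L': p2 → p3
read 'L': p3 → p2
read 'L': p2 → p3
read 'R': p3 → p0
read 'L': p0 → p3
read 'L': p3 → p2
read 'R': p2 → p3
read 'R': p3 → p0
read 'R': p0 → p0
read 'R': p0 → p0
read 'L': p0 → p3
read 'R': p3 → p0
read 'L': p0 → p3
read 'R': p3 → p0
read 'R': p0 → p0
read 'R': p0 → p0
read 'R': p0 → p0
read 'R': p0 → p0
read 'R': p0 → p0
read 'R': p0 → p0
read 'R': p0 → p0
read 'L': p0 → p3
End state p3 is accepting.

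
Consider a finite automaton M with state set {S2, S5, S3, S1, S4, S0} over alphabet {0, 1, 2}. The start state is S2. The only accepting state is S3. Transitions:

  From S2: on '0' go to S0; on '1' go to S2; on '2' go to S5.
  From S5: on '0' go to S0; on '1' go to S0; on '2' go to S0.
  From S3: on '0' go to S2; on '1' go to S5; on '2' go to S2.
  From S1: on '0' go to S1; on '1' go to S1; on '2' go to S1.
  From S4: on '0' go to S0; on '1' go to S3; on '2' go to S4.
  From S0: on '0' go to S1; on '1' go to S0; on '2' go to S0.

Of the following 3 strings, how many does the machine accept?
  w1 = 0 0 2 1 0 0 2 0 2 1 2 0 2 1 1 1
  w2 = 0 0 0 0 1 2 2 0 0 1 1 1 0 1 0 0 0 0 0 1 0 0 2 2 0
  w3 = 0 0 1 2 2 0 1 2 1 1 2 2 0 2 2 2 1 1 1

0

w1:
  start at S2
  read '0': S2 → S0
  read '0': S0 → S1
  read '2': S1 → S1
  read '1': S1 → S1
  read '0': S1 → S1
  read '0': S1 → S1
  read '2': S1 → S1
  read '0': S1 → S1
  read '2': S1 → S1
  read '1': S1 → S1
  read '2': S1 → S1
  read '0': S1 → S1
  read '2': S1 → S1
  read '1': S1 → S1
  read '1': S1 → S1
  read '1': S1 → S1
  end S1, rejected
w2:
  start at S2
  read '0': S2 → S0
  read '0': S0 → S1
  read '0': S1 → S1
  read '0': S1 → S1
  read '1': S1 → S1
  read '2': S1 → S1
  read '2': S1 → S1
  read '0': S1 → S1
  read '0': S1 → S1
  read '1': S1 → S1
  read '1': S1 → S1
  read '1': S1 → S1
  read '0': S1 → S1
  read '1': S1 → S1
  read '0': S1 → S1
  read '0': S1 → S1
  read '0': S1 → S1
  read '0': S1 → S1
  read '0': S1 → S1
  read '1': S1 → S1
  read '0': S1 → S1
  read '0': S1 → S1
  read '2': S1 → S1
  read '2': S1 → S1
  read '0': S1 → S1
  end S1, rejected
w3:
  start at S2
  read '0': S2 → S0
  read '0': S0 → S1
  read '1': S1 → S1
  read '2': S1 → S1
  read '2': S1 → S1
  read '0': S1 → S1
  read '1': S1 → S1
  read '2': S1 → S1
  read '1': S1 → S1
  read '1': S1 → S1
  read '2': S1 → S1
  read '2': S1 → S1
  read '0': S1 → S1
  read '2': S1 → S1
  read '2': S1 → S1
  read '2': S1 → S1
  read '1': S1 → S1
  read '1': S1 → S1
  read '1': S1 → S1
  end S1, rejected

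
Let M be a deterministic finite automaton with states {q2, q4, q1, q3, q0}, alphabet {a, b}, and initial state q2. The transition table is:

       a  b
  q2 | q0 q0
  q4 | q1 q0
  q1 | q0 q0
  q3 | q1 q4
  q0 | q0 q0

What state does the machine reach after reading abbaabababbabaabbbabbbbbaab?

q0

start at q2
read 'a': q2 → q0
read 'b': q0 → q0
read 'b': q0 → q0
read 'a': q0 → q0
read 'a': q0 → q0
read 'b': q0 → q0
read 'a': q0 → q0
read 'b': q0 → q0
read 'a': q0 → q0
read 'b': q0 → q0
read 'b': q0 → q0
read 'a': q0 → q0
read 'b': q0 → q0
read 'a': q0 → q0
read 'a': q0 → q0
read 'b': q0 → q0
read 'b': q0 → q0
read 'b': q0 → q0
read 'a': q0 → q0
read 'b': q0 → q0
read 'b': q0 → q0
read 'b': q0 → q0
read 'b': q0 → q0
read 'b': q0 → q0
read 'a': q0 → q0
read 'a': q0 → q0
read 'b': q0 → q0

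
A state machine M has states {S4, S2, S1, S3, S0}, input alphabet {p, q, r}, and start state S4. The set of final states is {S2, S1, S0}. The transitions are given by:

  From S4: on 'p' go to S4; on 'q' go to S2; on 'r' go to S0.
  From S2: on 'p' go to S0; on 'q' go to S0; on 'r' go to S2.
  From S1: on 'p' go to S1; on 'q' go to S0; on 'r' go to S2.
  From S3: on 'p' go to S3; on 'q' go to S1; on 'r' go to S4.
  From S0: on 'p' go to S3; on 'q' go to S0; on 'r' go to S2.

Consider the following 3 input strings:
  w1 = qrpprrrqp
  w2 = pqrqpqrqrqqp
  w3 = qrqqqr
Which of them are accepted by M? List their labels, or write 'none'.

w1:
  start at S4
  read 'q': S4 → S2
  read 'r': S2 → S2
  read 'p': S2 → S0
  read 'p': S0 → S3
  read 'r': S3 → S4
  read 'r': S4 → S0
  read 'r': S0 → S2
  read 'q': S2 → S0
  read 'p': S0 → S3
  end S3, rejected
w2:
  start at S4
  read 'p': S4 → S4
  read 'q': S4 → S2
  read 'r': S2 → S2
  read 'q': S2 → S0
  read 'p': S0 → S3
  read 'q': S3 → S1
  read 'r': S1 → S2
  read 'q': S2 → S0
  read 'r': S0 → S2
  read 'q': S2 → S0
  read 'q': S0 → S0
  read 'p': S0 → S3
  end S3, rejected
w3:
  start at S4
  read 'q': S4 → S2
  read 'r': S2 → S2
  read 'q': S2 → S0
  read 'q': S0 → S0
  read 'q': S0 → S0
  read 'r': S0 → S2
  end S2, accepted

w3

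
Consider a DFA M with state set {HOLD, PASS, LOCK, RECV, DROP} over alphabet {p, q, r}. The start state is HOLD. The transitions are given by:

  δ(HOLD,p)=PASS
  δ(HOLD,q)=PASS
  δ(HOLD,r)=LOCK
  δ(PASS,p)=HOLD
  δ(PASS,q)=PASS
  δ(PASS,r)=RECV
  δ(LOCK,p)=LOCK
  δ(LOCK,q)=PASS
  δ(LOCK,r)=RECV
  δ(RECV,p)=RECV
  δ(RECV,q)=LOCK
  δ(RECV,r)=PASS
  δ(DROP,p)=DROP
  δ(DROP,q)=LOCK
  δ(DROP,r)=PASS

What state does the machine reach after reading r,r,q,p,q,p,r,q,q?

Trace: HOLD -r-> LOCK -r-> RECV -q-> LOCK -p-> LOCK -q-> PASS -p-> HOLD -r-> LOCK -q-> PASS -q-> PASS

PASS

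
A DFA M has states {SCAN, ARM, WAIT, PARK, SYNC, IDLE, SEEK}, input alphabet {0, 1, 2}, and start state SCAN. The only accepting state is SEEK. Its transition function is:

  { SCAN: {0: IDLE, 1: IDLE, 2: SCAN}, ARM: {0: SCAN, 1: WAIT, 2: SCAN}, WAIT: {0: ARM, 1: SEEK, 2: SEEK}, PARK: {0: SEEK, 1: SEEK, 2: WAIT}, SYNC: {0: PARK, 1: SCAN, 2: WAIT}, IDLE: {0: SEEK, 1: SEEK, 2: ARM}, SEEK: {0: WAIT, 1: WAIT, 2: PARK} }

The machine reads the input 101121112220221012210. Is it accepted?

Trace: SCAN -1-> IDLE -0-> SEEK -1-> WAIT -1-> SEEK -2-> PARK -1-> SEEK -1-> WAIT -1-> SEEK -2-> PARK -2-> WAIT -2-> SEEK -0-> WAIT -2-> SEEK -2-> PARK -1-> SEEK -0-> WAIT -1-> SEEK -2-> PARK -2-> WAIT -1-> SEEK -0-> WAIT
End state WAIT is not accepting.

No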